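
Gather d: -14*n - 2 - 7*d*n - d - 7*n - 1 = d*(-7*n - 1) - 21*n - 3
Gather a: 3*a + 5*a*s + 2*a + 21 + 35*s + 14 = a*(5*s + 5) + 35*s + 35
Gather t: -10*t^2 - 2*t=-10*t^2 - 2*t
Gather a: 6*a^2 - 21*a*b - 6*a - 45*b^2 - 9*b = 6*a^2 + a*(-21*b - 6) - 45*b^2 - 9*b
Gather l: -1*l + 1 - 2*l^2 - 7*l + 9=-2*l^2 - 8*l + 10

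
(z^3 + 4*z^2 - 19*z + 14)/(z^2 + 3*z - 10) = (z^2 + 6*z - 7)/(z + 5)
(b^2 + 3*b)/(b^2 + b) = (b + 3)/(b + 1)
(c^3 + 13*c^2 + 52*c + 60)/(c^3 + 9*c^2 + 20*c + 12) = (c + 5)/(c + 1)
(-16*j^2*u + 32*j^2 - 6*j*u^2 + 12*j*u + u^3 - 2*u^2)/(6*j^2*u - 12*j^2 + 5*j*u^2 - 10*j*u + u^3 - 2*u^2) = (-8*j + u)/(3*j + u)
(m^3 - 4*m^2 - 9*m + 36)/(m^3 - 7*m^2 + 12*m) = (m + 3)/m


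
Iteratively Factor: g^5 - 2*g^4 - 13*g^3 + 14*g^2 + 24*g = (g)*(g^4 - 2*g^3 - 13*g^2 + 14*g + 24) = g*(g + 3)*(g^3 - 5*g^2 + 2*g + 8) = g*(g + 1)*(g + 3)*(g^2 - 6*g + 8) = g*(g - 4)*(g + 1)*(g + 3)*(g - 2)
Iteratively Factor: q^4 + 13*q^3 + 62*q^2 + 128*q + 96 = (q + 3)*(q^3 + 10*q^2 + 32*q + 32) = (q + 2)*(q + 3)*(q^2 + 8*q + 16) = (q + 2)*(q + 3)*(q + 4)*(q + 4)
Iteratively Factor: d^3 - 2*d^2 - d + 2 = (d - 2)*(d^2 - 1) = (d - 2)*(d + 1)*(d - 1)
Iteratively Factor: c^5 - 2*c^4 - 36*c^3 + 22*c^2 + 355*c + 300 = (c + 1)*(c^4 - 3*c^3 - 33*c^2 + 55*c + 300) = (c + 1)*(c + 4)*(c^3 - 7*c^2 - 5*c + 75) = (c - 5)*(c + 1)*(c + 4)*(c^2 - 2*c - 15) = (c - 5)^2*(c + 1)*(c + 4)*(c + 3)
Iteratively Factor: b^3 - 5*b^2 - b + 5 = (b - 1)*(b^2 - 4*b - 5) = (b - 1)*(b + 1)*(b - 5)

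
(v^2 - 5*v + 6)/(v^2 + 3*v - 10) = (v - 3)/(v + 5)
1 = 1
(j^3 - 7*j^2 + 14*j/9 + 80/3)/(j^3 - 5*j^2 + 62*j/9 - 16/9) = (3*j^2 - 13*j - 30)/(3*j^2 - 7*j + 2)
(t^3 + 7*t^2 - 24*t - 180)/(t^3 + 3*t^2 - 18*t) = (t^2 + t - 30)/(t*(t - 3))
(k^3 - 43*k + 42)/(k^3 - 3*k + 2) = (k^2 + k - 42)/(k^2 + k - 2)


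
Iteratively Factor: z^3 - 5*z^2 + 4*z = (z)*(z^2 - 5*z + 4) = z*(z - 1)*(z - 4)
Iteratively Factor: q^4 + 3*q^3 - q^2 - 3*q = (q - 1)*(q^3 + 4*q^2 + 3*q) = (q - 1)*(q + 1)*(q^2 + 3*q) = (q - 1)*(q + 1)*(q + 3)*(q)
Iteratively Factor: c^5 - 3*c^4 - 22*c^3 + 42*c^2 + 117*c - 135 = (c - 3)*(c^4 - 22*c^2 - 24*c + 45) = (c - 5)*(c - 3)*(c^3 + 5*c^2 + 3*c - 9) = (c - 5)*(c - 3)*(c + 3)*(c^2 + 2*c - 3) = (c - 5)*(c - 3)*(c + 3)^2*(c - 1)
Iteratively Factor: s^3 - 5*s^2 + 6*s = (s)*(s^2 - 5*s + 6) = s*(s - 2)*(s - 3)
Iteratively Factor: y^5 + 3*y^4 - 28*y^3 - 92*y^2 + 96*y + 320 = (y + 4)*(y^4 - y^3 - 24*y^2 + 4*y + 80) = (y + 4)^2*(y^3 - 5*y^2 - 4*y + 20) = (y - 2)*(y + 4)^2*(y^2 - 3*y - 10) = (y - 2)*(y + 2)*(y + 4)^2*(y - 5)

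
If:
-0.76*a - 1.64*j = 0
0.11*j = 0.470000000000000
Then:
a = -9.22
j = 4.27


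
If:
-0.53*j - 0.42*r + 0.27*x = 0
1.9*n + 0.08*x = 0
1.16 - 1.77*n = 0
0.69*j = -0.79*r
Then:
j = -25.76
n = 0.66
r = 22.50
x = -15.56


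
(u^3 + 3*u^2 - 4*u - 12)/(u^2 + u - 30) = (u^3 + 3*u^2 - 4*u - 12)/(u^2 + u - 30)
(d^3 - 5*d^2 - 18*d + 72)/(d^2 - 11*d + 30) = (d^2 + d - 12)/(d - 5)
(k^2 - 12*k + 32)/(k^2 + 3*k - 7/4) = 4*(k^2 - 12*k + 32)/(4*k^2 + 12*k - 7)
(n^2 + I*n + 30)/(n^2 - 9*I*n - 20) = (n + 6*I)/(n - 4*I)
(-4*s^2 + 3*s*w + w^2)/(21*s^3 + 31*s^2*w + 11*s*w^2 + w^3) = (-4*s^2 + 3*s*w + w^2)/(21*s^3 + 31*s^2*w + 11*s*w^2 + w^3)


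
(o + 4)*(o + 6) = o^2 + 10*o + 24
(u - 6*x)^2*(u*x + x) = u^3*x - 12*u^2*x^2 + u^2*x + 36*u*x^3 - 12*u*x^2 + 36*x^3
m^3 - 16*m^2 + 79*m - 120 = (m - 8)*(m - 5)*(m - 3)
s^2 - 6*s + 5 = (s - 5)*(s - 1)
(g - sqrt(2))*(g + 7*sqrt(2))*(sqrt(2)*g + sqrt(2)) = sqrt(2)*g^3 + sqrt(2)*g^2 + 12*g^2 - 14*sqrt(2)*g + 12*g - 14*sqrt(2)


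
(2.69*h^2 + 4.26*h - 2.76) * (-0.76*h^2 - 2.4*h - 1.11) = -2.0444*h^4 - 9.6936*h^3 - 11.1123*h^2 + 1.8954*h + 3.0636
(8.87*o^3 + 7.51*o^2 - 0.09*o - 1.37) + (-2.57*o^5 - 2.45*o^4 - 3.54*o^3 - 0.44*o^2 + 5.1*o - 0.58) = -2.57*o^5 - 2.45*o^4 + 5.33*o^3 + 7.07*o^2 + 5.01*o - 1.95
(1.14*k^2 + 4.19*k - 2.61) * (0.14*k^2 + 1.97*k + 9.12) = 0.1596*k^4 + 2.8324*k^3 + 18.2857*k^2 + 33.0711*k - 23.8032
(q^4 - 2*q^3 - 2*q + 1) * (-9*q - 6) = -9*q^5 + 12*q^4 + 12*q^3 + 18*q^2 + 3*q - 6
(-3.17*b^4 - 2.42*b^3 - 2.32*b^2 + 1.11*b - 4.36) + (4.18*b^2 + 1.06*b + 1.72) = -3.17*b^4 - 2.42*b^3 + 1.86*b^2 + 2.17*b - 2.64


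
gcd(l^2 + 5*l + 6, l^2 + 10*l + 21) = l + 3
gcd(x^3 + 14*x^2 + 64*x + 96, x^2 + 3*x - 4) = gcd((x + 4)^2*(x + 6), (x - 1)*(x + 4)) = x + 4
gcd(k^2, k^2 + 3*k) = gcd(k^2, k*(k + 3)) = k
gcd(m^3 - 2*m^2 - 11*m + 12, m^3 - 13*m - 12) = m^2 - m - 12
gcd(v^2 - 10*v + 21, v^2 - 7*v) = v - 7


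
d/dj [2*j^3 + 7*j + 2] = 6*j^2 + 7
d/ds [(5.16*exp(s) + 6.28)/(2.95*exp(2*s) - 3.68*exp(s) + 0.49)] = (-15.222*exp(2*s) - 37.052*exp(s) + 25.6388)*exp(s)/(8.7025*exp(4*s) - 21.712*exp(3*s) + 16.4334*exp(2*s) - 3.6064*exp(s) + 0.2401)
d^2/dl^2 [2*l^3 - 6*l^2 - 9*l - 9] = 12*l - 12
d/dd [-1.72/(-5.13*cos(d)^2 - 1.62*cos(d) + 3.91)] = (17.6472*cos(d) + 2.7864)*sin(d)/(5.13*cos(d)^2 + 1.62*cos(d) - 3.91)^2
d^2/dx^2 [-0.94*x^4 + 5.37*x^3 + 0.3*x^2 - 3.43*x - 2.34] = -11.28*x^2 + 32.22*x + 0.6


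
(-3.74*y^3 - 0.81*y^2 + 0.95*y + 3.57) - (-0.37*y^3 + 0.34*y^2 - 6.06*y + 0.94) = -3.37*y^3 - 1.15*y^2 + 7.01*y + 2.63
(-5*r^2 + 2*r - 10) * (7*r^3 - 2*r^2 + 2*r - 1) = -35*r^5 + 24*r^4 - 84*r^3 + 29*r^2 - 22*r + 10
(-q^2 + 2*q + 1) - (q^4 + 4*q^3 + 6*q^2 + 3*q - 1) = -q^4 - 4*q^3 - 7*q^2 - q + 2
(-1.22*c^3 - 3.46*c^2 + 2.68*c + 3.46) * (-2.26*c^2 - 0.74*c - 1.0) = 2.7572*c^5 + 8.7224*c^4 - 2.2764*c^3 - 6.3428*c^2 - 5.2404*c - 3.46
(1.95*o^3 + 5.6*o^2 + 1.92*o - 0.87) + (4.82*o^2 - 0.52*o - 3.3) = 1.95*o^3 + 10.42*o^2 + 1.4*o - 4.17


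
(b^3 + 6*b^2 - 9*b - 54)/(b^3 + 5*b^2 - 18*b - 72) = (b - 3)/(b - 4)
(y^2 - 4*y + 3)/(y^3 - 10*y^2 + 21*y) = (y - 1)/(y*(y - 7))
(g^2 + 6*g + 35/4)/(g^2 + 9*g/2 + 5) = (g + 7/2)/(g + 2)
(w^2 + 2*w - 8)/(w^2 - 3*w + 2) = (w + 4)/(w - 1)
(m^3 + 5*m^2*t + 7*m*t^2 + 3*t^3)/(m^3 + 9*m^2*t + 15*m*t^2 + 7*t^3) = (m + 3*t)/(m + 7*t)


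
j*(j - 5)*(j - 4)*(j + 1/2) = j^4 - 17*j^3/2 + 31*j^2/2 + 10*j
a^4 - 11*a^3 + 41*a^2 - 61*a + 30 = (a - 5)*(a - 3)*(a - 2)*(a - 1)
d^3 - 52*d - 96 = (d - 8)*(d + 2)*(d + 6)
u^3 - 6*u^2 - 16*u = u*(u - 8)*(u + 2)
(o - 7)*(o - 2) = o^2 - 9*o + 14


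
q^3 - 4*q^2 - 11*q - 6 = (q - 6)*(q + 1)^2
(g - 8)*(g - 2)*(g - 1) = g^3 - 11*g^2 + 26*g - 16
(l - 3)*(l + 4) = l^2 + l - 12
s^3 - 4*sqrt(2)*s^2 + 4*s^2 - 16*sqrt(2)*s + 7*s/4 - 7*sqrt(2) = (s + 1/2)*(s + 7/2)*(s - 4*sqrt(2))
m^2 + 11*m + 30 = (m + 5)*(m + 6)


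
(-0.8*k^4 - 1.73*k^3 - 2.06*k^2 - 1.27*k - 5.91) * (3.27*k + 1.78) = -2.616*k^5 - 7.0811*k^4 - 9.8156*k^3 - 7.8197*k^2 - 21.5863*k - 10.5198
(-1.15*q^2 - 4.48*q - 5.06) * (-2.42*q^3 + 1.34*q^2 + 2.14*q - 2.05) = 2.783*q^5 + 9.3006*q^4 + 3.781*q^3 - 14.0101*q^2 - 1.6444*q + 10.373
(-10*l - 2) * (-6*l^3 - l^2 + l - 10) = 60*l^4 + 22*l^3 - 8*l^2 + 98*l + 20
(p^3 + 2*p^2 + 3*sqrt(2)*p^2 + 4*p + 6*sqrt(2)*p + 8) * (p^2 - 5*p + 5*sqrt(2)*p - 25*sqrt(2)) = p^5 - 3*p^4 + 8*sqrt(2)*p^4 - 24*sqrt(2)*p^3 + 24*p^3 - 102*p^2 - 60*sqrt(2)*p^2 - 340*p - 60*sqrt(2)*p - 200*sqrt(2)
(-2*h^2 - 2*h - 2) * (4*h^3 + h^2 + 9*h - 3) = -8*h^5 - 10*h^4 - 28*h^3 - 14*h^2 - 12*h + 6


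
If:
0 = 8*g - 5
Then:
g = 5/8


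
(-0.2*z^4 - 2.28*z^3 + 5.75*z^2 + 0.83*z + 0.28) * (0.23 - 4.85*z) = 0.97*z^5 + 11.012*z^4 - 28.4119*z^3 - 2.703*z^2 - 1.1671*z + 0.0644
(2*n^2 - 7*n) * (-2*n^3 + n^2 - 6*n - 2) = -4*n^5 + 16*n^4 - 19*n^3 + 38*n^2 + 14*n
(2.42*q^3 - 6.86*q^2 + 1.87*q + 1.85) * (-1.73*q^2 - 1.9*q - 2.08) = -4.1866*q^5 + 7.2698*q^4 + 4.7653*q^3 + 7.5153*q^2 - 7.4046*q - 3.848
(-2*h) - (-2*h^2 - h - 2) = 2*h^2 - h + 2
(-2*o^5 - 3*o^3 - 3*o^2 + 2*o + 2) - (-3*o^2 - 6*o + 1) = -2*o^5 - 3*o^3 + 8*o + 1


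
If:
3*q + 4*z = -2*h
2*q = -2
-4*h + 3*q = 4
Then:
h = -7/4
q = -1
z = 13/8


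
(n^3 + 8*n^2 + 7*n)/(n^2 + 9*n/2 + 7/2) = 2*n*(n + 7)/(2*n + 7)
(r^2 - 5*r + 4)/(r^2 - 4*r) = (r - 1)/r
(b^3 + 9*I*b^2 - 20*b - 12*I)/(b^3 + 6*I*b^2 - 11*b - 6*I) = (b + 6*I)/(b + 3*I)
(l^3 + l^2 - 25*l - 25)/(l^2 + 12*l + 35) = (l^2 - 4*l - 5)/(l + 7)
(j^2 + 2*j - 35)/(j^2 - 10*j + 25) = (j + 7)/(j - 5)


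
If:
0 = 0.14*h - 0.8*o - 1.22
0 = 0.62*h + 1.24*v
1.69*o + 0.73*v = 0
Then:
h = -37.22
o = -8.04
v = 18.61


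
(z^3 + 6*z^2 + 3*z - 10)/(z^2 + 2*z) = z + 4 - 5/z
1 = 1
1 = 1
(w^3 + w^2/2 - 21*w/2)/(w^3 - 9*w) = (w + 7/2)/(w + 3)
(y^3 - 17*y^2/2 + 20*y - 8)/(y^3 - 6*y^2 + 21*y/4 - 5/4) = 2*(y^2 - 8*y + 16)/(2*y^2 - 11*y + 5)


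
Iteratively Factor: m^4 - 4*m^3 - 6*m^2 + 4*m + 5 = (m + 1)*(m^3 - 5*m^2 - m + 5) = (m - 5)*(m + 1)*(m^2 - 1) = (m - 5)*(m - 1)*(m + 1)*(m + 1)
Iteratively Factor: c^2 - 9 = (c - 3)*(c + 3)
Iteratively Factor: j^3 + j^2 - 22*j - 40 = (j + 4)*(j^2 - 3*j - 10) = (j - 5)*(j + 4)*(j + 2)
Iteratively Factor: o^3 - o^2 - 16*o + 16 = (o - 1)*(o^2 - 16) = (o - 1)*(o + 4)*(o - 4)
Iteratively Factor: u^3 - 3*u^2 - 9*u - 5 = (u - 5)*(u^2 + 2*u + 1) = (u - 5)*(u + 1)*(u + 1)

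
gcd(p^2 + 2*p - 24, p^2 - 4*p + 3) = 1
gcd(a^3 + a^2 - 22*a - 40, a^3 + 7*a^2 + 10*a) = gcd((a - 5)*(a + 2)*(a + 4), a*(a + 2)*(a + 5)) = a + 2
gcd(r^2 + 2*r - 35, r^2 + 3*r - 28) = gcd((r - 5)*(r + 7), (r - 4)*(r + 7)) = r + 7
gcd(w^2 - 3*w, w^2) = w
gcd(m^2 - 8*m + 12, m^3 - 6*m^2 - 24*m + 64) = m - 2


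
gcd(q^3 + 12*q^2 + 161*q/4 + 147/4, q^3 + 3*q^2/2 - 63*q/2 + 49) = q + 7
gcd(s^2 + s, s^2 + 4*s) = s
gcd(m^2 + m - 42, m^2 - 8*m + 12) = m - 6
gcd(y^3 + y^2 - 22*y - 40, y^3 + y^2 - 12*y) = y + 4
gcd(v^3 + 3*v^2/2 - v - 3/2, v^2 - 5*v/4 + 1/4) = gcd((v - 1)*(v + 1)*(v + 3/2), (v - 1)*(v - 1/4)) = v - 1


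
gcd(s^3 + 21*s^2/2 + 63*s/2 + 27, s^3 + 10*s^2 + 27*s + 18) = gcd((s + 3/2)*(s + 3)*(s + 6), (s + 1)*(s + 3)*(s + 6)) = s^2 + 9*s + 18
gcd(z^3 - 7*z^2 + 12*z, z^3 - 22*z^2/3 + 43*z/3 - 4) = z^2 - 7*z + 12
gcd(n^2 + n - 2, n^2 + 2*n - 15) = 1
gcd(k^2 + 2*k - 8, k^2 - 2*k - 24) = k + 4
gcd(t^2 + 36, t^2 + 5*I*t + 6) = t + 6*I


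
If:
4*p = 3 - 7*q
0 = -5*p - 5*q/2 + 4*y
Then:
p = 28*y/25 - 3/10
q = 3/5 - 16*y/25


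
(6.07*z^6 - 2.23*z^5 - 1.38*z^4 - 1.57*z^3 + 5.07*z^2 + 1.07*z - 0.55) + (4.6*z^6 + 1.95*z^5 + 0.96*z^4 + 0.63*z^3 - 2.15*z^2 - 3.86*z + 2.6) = 10.67*z^6 - 0.28*z^5 - 0.42*z^4 - 0.94*z^3 + 2.92*z^2 - 2.79*z + 2.05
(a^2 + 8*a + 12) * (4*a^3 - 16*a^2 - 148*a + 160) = 4*a^5 + 16*a^4 - 228*a^3 - 1216*a^2 - 496*a + 1920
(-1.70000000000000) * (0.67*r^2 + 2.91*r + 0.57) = -1.139*r^2 - 4.947*r - 0.969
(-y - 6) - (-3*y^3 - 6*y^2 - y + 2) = 3*y^3 + 6*y^2 - 8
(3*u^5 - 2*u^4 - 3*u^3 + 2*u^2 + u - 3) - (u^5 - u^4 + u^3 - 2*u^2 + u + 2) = 2*u^5 - u^4 - 4*u^3 + 4*u^2 - 5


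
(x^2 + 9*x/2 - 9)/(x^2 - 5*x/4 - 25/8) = 4*(-2*x^2 - 9*x + 18)/(-8*x^2 + 10*x + 25)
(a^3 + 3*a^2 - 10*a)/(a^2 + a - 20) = a*(a - 2)/(a - 4)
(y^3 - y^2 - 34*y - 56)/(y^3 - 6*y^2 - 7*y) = (y^2 + 6*y + 8)/(y*(y + 1))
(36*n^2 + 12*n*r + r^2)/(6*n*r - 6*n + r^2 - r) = (6*n + r)/(r - 1)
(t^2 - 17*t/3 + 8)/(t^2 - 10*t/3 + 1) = (3*t - 8)/(3*t - 1)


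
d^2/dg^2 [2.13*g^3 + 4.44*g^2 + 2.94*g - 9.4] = 12.78*g + 8.88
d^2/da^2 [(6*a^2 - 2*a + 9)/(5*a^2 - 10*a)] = 2*(10*a^3 + 27*a^2 - 54*a + 36)/(5*a^3*(a^3 - 6*a^2 + 12*a - 8))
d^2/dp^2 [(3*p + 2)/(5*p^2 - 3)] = 30*(5*p^3 + 10*p^2 + 9*p + 2)/(125*p^6 - 225*p^4 + 135*p^2 - 27)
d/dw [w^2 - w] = 2*w - 1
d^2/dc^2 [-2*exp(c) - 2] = -2*exp(c)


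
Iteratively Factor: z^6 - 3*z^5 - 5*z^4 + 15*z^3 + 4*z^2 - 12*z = (z + 2)*(z^5 - 5*z^4 + 5*z^3 + 5*z^2 - 6*z) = (z + 1)*(z + 2)*(z^4 - 6*z^3 + 11*z^2 - 6*z) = (z - 2)*(z + 1)*(z + 2)*(z^3 - 4*z^2 + 3*z) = (z - 2)*(z - 1)*(z + 1)*(z + 2)*(z^2 - 3*z) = (z - 3)*(z - 2)*(z - 1)*(z + 1)*(z + 2)*(z)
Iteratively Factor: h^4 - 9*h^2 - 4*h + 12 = (h + 2)*(h^3 - 2*h^2 - 5*h + 6) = (h - 3)*(h + 2)*(h^2 + h - 2) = (h - 3)*(h - 1)*(h + 2)*(h + 2)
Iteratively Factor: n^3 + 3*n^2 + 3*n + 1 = (n + 1)*(n^2 + 2*n + 1) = (n + 1)^2*(n + 1)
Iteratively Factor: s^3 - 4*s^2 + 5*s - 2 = (s - 2)*(s^2 - 2*s + 1) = (s - 2)*(s - 1)*(s - 1)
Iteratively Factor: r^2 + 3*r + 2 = (r + 2)*(r + 1)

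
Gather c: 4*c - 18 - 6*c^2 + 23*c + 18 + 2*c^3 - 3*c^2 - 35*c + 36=2*c^3 - 9*c^2 - 8*c + 36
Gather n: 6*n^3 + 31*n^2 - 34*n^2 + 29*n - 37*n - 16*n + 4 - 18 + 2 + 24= 6*n^3 - 3*n^2 - 24*n + 12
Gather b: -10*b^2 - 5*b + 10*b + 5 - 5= -10*b^2 + 5*b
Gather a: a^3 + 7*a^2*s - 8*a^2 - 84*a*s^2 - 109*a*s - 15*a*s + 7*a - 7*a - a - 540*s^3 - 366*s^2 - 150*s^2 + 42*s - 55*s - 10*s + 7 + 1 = a^3 + a^2*(7*s - 8) + a*(-84*s^2 - 124*s - 1) - 540*s^3 - 516*s^2 - 23*s + 8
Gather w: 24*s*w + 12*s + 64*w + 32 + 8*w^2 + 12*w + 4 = 12*s + 8*w^2 + w*(24*s + 76) + 36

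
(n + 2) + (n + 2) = 2*n + 4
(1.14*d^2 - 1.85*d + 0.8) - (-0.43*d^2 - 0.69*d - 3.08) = 1.57*d^2 - 1.16*d + 3.88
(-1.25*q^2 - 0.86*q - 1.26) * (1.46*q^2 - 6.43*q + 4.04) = -1.825*q^4 + 6.7819*q^3 - 1.3598*q^2 + 4.6274*q - 5.0904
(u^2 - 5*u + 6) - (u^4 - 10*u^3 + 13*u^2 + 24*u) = -u^4 + 10*u^3 - 12*u^2 - 29*u + 6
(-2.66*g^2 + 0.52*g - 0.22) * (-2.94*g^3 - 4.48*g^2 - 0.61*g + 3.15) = 7.8204*g^5 + 10.388*g^4 - 0.0602*g^3 - 7.7106*g^2 + 1.7722*g - 0.693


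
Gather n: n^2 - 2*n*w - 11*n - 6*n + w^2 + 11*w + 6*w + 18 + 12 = n^2 + n*(-2*w - 17) + w^2 + 17*w + 30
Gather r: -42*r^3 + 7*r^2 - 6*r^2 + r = -42*r^3 + r^2 + r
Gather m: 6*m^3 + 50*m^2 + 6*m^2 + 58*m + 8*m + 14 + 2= 6*m^3 + 56*m^2 + 66*m + 16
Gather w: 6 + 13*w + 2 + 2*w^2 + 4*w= 2*w^2 + 17*w + 8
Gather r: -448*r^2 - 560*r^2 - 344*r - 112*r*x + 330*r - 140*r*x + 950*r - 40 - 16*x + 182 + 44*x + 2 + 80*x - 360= -1008*r^2 + r*(936 - 252*x) + 108*x - 216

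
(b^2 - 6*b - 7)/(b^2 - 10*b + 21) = (b + 1)/(b - 3)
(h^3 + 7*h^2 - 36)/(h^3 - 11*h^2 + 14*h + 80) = (h^3 + 7*h^2 - 36)/(h^3 - 11*h^2 + 14*h + 80)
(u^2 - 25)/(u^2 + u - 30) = (u + 5)/(u + 6)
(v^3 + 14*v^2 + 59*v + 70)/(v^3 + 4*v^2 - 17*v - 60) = (v^2 + 9*v + 14)/(v^2 - v - 12)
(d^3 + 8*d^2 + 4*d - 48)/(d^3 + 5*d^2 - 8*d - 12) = (d + 4)/(d + 1)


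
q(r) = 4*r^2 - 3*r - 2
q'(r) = 8*r - 3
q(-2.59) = 32.60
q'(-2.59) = -23.72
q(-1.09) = 6.02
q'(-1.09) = -11.72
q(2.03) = 8.39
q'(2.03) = 13.24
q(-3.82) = 67.83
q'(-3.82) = -33.56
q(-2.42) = 28.69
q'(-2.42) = -22.36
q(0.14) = -2.34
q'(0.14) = -1.88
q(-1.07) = 5.79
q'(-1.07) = -11.56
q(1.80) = 5.56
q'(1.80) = 11.40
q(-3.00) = 43.00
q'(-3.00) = -27.00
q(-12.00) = 610.00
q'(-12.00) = -99.00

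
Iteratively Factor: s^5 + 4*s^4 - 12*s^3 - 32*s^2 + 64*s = (s - 2)*(s^4 + 6*s^3 - 32*s) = (s - 2)^2*(s^3 + 8*s^2 + 16*s) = s*(s - 2)^2*(s^2 + 8*s + 16) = s*(s - 2)^2*(s + 4)*(s + 4)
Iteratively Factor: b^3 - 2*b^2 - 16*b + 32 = (b - 2)*(b^2 - 16) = (b - 4)*(b - 2)*(b + 4)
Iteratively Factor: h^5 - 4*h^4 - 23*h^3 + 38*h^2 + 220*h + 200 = (h + 2)*(h^4 - 6*h^3 - 11*h^2 + 60*h + 100) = (h + 2)^2*(h^3 - 8*h^2 + 5*h + 50) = (h - 5)*(h + 2)^2*(h^2 - 3*h - 10) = (h - 5)*(h + 2)^3*(h - 5)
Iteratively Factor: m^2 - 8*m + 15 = (m - 3)*(m - 5)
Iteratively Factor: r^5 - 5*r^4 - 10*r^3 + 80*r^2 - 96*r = (r - 3)*(r^4 - 2*r^3 - 16*r^2 + 32*r) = r*(r - 3)*(r^3 - 2*r^2 - 16*r + 32) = r*(r - 4)*(r - 3)*(r^2 + 2*r - 8) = r*(r - 4)*(r - 3)*(r - 2)*(r + 4)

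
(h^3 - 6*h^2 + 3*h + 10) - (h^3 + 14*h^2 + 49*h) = -20*h^2 - 46*h + 10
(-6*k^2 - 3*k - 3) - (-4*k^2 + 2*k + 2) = -2*k^2 - 5*k - 5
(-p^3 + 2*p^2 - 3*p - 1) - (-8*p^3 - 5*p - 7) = 7*p^3 + 2*p^2 + 2*p + 6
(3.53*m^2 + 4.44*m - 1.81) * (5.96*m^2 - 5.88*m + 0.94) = 21.0388*m^4 + 5.706*m^3 - 33.5766*m^2 + 14.8164*m - 1.7014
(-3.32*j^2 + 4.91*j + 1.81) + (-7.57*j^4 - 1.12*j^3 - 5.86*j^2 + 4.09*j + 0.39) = -7.57*j^4 - 1.12*j^3 - 9.18*j^2 + 9.0*j + 2.2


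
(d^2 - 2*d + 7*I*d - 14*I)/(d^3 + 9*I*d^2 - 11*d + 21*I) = (d - 2)/(d^2 + 2*I*d + 3)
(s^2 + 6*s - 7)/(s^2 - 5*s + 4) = (s + 7)/(s - 4)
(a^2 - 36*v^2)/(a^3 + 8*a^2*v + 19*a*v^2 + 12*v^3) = (a^2 - 36*v^2)/(a^3 + 8*a^2*v + 19*a*v^2 + 12*v^3)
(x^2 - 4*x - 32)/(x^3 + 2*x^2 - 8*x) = (x - 8)/(x*(x - 2))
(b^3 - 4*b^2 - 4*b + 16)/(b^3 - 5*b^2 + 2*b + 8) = (b + 2)/(b + 1)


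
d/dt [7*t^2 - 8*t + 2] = 14*t - 8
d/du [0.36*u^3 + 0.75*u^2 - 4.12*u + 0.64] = 1.08*u^2 + 1.5*u - 4.12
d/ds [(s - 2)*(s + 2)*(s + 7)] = 3*s^2 + 14*s - 4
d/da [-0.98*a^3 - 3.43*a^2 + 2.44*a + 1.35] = -2.94*a^2 - 6.86*a + 2.44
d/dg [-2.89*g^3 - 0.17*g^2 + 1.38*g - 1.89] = -8.67*g^2 - 0.34*g + 1.38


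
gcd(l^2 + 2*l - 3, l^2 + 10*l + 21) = l + 3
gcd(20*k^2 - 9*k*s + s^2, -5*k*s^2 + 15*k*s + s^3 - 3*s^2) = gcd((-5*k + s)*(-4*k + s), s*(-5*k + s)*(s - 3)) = -5*k + s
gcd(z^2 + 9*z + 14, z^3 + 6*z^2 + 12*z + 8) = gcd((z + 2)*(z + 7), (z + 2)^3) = z + 2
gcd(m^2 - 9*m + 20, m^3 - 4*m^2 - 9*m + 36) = m - 4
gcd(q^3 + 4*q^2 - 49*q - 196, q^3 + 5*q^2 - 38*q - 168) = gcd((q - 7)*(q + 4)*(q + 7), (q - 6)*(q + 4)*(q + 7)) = q^2 + 11*q + 28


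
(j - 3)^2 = j^2 - 6*j + 9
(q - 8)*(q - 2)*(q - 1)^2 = q^4 - 12*q^3 + 37*q^2 - 42*q + 16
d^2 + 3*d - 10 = (d - 2)*(d + 5)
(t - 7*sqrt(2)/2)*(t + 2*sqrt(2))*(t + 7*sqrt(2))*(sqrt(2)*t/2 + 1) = sqrt(2)*t^4/2 + 13*t^3/2 - 12*sqrt(2)*t^2 - 133*t - 98*sqrt(2)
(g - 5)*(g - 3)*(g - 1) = g^3 - 9*g^2 + 23*g - 15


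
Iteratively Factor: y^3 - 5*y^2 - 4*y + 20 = (y + 2)*(y^2 - 7*y + 10) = (y - 5)*(y + 2)*(y - 2)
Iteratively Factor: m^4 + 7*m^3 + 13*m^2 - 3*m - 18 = (m + 2)*(m^3 + 5*m^2 + 3*m - 9) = (m - 1)*(m + 2)*(m^2 + 6*m + 9) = (m - 1)*(m + 2)*(m + 3)*(m + 3)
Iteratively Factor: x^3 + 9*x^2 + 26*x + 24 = (x + 3)*(x^2 + 6*x + 8) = (x + 2)*(x + 3)*(x + 4)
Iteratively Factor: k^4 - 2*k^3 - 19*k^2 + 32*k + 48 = (k + 1)*(k^3 - 3*k^2 - 16*k + 48) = (k + 1)*(k + 4)*(k^2 - 7*k + 12) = (k - 4)*(k + 1)*(k + 4)*(k - 3)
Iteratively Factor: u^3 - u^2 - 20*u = (u + 4)*(u^2 - 5*u) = u*(u + 4)*(u - 5)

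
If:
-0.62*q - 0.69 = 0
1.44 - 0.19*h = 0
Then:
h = 7.58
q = -1.11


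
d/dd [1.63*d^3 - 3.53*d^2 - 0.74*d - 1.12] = 4.89*d^2 - 7.06*d - 0.74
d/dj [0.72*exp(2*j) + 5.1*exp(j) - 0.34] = (1.44*exp(j) + 5.1)*exp(j)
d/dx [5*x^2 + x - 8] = 10*x + 1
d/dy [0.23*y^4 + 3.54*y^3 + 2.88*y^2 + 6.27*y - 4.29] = 0.92*y^3 + 10.62*y^2 + 5.76*y + 6.27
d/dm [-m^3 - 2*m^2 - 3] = m*(-3*m - 4)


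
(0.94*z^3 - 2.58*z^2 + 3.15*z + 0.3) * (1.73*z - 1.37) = 1.6262*z^4 - 5.7512*z^3 + 8.9841*z^2 - 3.7965*z - 0.411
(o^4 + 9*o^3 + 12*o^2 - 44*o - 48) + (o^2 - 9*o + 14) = o^4 + 9*o^3 + 13*o^2 - 53*o - 34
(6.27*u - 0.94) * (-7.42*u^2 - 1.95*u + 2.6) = -46.5234*u^3 - 5.2517*u^2 + 18.135*u - 2.444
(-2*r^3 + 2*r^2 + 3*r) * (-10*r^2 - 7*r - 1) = 20*r^5 - 6*r^4 - 42*r^3 - 23*r^2 - 3*r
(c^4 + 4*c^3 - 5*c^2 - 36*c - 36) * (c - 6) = c^5 - 2*c^4 - 29*c^3 - 6*c^2 + 180*c + 216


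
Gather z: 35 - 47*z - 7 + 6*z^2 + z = 6*z^2 - 46*z + 28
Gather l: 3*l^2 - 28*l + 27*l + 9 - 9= 3*l^2 - l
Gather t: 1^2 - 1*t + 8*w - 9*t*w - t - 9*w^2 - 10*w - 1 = t*(-9*w - 2) - 9*w^2 - 2*w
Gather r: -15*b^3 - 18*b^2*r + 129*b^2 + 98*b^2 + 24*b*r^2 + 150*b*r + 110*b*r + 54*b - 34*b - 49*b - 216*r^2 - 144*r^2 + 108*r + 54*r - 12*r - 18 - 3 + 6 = -15*b^3 + 227*b^2 - 29*b + r^2*(24*b - 360) + r*(-18*b^2 + 260*b + 150) - 15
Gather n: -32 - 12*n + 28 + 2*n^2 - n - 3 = 2*n^2 - 13*n - 7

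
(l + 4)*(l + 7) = l^2 + 11*l + 28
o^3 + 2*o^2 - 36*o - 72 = (o - 6)*(o + 2)*(o + 6)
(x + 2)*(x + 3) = x^2 + 5*x + 6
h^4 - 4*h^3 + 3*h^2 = h^2*(h - 3)*(h - 1)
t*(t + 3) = t^2 + 3*t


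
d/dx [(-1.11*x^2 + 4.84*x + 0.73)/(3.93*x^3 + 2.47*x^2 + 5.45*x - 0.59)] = (4.3623*x^4 - 38.0424*x^3 - 26.611*x^2 - 2.2964*x - 6.8341)/(15.4449*x^6 + 19.4142*x^5 + 48.9379*x^4 + 22.2856*x^3 + 26.7879*x^2 - 6.431*x + 0.3481)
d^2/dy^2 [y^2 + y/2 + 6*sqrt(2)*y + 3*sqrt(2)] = 2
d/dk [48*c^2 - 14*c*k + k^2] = -14*c + 2*k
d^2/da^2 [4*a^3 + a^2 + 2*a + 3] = 24*a + 2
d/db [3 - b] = -1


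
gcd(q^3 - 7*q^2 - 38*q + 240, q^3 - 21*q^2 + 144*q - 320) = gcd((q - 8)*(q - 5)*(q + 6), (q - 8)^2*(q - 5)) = q^2 - 13*q + 40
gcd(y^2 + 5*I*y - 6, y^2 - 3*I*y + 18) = y + 3*I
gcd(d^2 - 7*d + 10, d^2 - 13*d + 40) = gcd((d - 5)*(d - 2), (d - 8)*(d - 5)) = d - 5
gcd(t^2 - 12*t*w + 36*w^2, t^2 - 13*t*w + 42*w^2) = t - 6*w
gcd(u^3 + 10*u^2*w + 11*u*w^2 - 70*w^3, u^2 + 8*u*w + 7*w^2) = u + 7*w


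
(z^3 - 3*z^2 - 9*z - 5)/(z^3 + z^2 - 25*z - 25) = (z + 1)/(z + 5)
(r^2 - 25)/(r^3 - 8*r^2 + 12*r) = (r^2 - 25)/(r*(r^2 - 8*r + 12))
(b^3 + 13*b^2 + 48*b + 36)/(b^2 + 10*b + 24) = (b^2 + 7*b + 6)/(b + 4)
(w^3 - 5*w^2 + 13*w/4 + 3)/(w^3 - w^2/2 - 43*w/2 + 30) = (w + 1/2)/(w + 5)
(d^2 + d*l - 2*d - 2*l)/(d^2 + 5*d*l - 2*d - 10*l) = (d + l)/(d + 5*l)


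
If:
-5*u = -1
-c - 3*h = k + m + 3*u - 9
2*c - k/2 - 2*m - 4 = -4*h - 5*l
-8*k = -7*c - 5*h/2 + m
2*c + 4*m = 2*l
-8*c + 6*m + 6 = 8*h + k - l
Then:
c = -87758/35835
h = 44612/11945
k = -7628/7167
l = -7390/7167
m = 8468/11945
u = 1/5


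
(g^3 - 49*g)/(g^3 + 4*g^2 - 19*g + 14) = g*(g - 7)/(g^2 - 3*g + 2)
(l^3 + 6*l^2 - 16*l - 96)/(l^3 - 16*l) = (l + 6)/l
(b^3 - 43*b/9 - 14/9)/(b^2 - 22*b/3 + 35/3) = (3*b^2 + 7*b + 2)/(3*(b - 5))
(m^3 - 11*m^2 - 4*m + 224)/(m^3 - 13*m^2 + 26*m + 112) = (m + 4)/(m + 2)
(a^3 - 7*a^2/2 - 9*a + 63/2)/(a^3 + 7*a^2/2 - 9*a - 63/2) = (2*a - 7)/(2*a + 7)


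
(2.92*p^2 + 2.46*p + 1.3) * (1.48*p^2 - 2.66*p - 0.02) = 4.3216*p^4 - 4.1264*p^3 - 4.678*p^2 - 3.5072*p - 0.026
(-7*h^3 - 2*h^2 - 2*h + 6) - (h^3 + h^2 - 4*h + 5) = -8*h^3 - 3*h^2 + 2*h + 1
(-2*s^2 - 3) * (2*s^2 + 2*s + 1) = -4*s^4 - 4*s^3 - 8*s^2 - 6*s - 3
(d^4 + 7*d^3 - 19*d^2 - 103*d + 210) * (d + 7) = d^5 + 14*d^4 + 30*d^3 - 236*d^2 - 511*d + 1470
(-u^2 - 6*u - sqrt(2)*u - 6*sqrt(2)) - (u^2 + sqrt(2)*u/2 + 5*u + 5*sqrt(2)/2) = -2*u^2 - 11*u - 3*sqrt(2)*u/2 - 17*sqrt(2)/2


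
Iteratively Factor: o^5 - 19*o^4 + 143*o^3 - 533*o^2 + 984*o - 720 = (o - 3)*(o^4 - 16*o^3 + 95*o^2 - 248*o + 240) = (o - 4)*(o - 3)*(o^3 - 12*o^2 + 47*o - 60) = (o - 4)*(o - 3)^2*(o^2 - 9*o + 20) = (o - 4)^2*(o - 3)^2*(o - 5)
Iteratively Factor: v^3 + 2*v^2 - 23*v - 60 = (v + 4)*(v^2 - 2*v - 15) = (v - 5)*(v + 4)*(v + 3)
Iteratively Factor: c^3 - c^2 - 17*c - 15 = (c + 3)*(c^2 - 4*c - 5) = (c - 5)*(c + 3)*(c + 1)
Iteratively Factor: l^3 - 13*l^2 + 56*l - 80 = (l - 5)*(l^2 - 8*l + 16) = (l - 5)*(l - 4)*(l - 4)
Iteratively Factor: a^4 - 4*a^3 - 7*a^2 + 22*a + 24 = (a + 2)*(a^3 - 6*a^2 + 5*a + 12) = (a - 3)*(a + 2)*(a^2 - 3*a - 4) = (a - 4)*(a - 3)*(a + 2)*(a + 1)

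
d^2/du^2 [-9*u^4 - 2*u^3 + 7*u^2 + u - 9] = -108*u^2 - 12*u + 14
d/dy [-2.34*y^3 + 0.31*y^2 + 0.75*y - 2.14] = -7.02*y^2 + 0.62*y + 0.75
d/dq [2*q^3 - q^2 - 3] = 2*q*(3*q - 1)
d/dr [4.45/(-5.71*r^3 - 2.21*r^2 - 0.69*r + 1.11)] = (76.2285*r^2 + 19.669*r + 3.0705)/(5.71*r^3 + 2.21*r^2 + 0.69*r - 1.11)^2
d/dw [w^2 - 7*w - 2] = 2*w - 7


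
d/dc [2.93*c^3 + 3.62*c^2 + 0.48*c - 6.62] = 8.79*c^2 + 7.24*c + 0.48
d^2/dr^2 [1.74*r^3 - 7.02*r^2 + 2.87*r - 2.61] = 10.44*r - 14.04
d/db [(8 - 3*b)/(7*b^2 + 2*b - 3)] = 7*(3*b^2 - 16*b - 1)/(49*b^4 + 28*b^3 - 38*b^2 - 12*b + 9)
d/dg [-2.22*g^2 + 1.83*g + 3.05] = 1.83 - 4.44*g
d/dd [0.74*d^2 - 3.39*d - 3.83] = 1.48*d - 3.39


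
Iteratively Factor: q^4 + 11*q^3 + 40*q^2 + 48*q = (q)*(q^3 + 11*q^2 + 40*q + 48) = q*(q + 4)*(q^2 + 7*q + 12) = q*(q + 3)*(q + 4)*(q + 4)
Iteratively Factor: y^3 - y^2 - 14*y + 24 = (y - 2)*(y^2 + y - 12) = (y - 2)*(y + 4)*(y - 3)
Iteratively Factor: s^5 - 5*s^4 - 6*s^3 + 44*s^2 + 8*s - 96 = (s - 3)*(s^4 - 2*s^3 - 12*s^2 + 8*s + 32) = (s - 3)*(s + 2)*(s^3 - 4*s^2 - 4*s + 16) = (s - 3)*(s - 2)*(s + 2)*(s^2 - 2*s - 8) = (s - 4)*(s - 3)*(s - 2)*(s + 2)*(s + 2)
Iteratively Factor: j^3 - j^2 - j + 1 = (j - 1)*(j^2 - 1) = (j - 1)^2*(j + 1)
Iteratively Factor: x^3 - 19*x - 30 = (x + 3)*(x^2 - 3*x - 10) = (x + 2)*(x + 3)*(x - 5)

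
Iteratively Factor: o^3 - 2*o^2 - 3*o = (o)*(o^2 - 2*o - 3) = o*(o - 3)*(o + 1)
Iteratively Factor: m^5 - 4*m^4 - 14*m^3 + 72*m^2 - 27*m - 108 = (m + 4)*(m^4 - 8*m^3 + 18*m^2 - 27) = (m - 3)*(m + 4)*(m^3 - 5*m^2 + 3*m + 9) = (m - 3)*(m + 1)*(m + 4)*(m^2 - 6*m + 9) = (m - 3)^2*(m + 1)*(m + 4)*(m - 3)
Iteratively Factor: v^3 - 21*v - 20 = (v - 5)*(v^2 + 5*v + 4) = (v - 5)*(v + 1)*(v + 4)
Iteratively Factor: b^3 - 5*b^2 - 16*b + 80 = (b - 5)*(b^2 - 16) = (b - 5)*(b - 4)*(b + 4)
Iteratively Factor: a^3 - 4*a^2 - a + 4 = (a + 1)*(a^2 - 5*a + 4) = (a - 1)*(a + 1)*(a - 4)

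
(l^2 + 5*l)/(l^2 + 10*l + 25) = l/(l + 5)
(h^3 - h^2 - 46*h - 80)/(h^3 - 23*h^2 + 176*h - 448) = (h^2 + 7*h + 10)/(h^2 - 15*h + 56)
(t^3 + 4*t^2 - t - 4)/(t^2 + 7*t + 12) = (t^2 - 1)/(t + 3)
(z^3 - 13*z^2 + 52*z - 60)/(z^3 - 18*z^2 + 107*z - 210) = (z - 2)/(z - 7)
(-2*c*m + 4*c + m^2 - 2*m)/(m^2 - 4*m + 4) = (-2*c + m)/(m - 2)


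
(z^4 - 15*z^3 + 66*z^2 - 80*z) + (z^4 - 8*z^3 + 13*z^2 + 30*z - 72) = 2*z^4 - 23*z^3 + 79*z^2 - 50*z - 72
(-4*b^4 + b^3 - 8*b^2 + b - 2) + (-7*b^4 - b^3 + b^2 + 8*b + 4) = -11*b^4 - 7*b^2 + 9*b + 2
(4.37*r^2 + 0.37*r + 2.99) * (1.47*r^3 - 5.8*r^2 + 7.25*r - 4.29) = 6.4239*r^5 - 24.8021*r^4 + 33.9318*r^3 - 33.4068*r^2 + 20.0902*r - 12.8271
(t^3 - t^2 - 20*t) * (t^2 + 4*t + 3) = t^5 + 3*t^4 - 21*t^3 - 83*t^2 - 60*t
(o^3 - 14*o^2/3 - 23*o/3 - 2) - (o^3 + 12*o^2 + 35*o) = -50*o^2/3 - 128*o/3 - 2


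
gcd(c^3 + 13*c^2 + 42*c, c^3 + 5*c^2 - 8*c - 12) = c + 6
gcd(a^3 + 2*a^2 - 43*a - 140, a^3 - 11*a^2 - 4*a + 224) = a^2 - 3*a - 28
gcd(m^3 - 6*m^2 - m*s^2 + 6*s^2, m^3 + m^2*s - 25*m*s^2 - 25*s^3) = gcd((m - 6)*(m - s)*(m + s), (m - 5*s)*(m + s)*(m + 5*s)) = m + s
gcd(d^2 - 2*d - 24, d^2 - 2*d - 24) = d^2 - 2*d - 24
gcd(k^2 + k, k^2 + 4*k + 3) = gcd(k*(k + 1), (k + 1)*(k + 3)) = k + 1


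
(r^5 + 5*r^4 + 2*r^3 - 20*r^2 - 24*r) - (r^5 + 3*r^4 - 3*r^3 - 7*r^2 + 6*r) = 2*r^4 + 5*r^3 - 13*r^2 - 30*r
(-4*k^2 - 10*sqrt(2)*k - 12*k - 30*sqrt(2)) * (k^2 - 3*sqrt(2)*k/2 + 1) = -4*k^4 - 12*k^3 - 4*sqrt(2)*k^3 - 12*sqrt(2)*k^2 + 26*k^2 - 10*sqrt(2)*k + 78*k - 30*sqrt(2)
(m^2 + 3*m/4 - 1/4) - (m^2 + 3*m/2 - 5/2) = 9/4 - 3*m/4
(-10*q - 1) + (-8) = -10*q - 9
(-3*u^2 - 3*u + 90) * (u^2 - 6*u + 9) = -3*u^4 + 15*u^3 + 81*u^2 - 567*u + 810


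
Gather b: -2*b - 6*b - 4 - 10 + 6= -8*b - 8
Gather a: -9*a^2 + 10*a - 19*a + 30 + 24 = -9*a^2 - 9*a + 54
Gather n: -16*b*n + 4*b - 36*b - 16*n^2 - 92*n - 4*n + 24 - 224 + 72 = -32*b - 16*n^2 + n*(-16*b - 96) - 128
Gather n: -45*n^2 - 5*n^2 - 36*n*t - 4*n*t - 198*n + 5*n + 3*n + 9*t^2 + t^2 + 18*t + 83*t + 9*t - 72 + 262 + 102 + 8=-50*n^2 + n*(-40*t - 190) + 10*t^2 + 110*t + 300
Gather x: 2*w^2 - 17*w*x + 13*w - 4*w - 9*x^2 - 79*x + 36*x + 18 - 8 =2*w^2 + 9*w - 9*x^2 + x*(-17*w - 43) + 10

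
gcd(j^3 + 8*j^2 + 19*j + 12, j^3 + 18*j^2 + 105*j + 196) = j + 4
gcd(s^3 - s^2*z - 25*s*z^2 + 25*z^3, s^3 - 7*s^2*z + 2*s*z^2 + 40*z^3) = -s + 5*z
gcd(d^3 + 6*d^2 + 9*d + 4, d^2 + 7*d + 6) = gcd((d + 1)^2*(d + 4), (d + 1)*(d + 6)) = d + 1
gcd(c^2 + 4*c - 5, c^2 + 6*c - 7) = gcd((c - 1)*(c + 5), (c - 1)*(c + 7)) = c - 1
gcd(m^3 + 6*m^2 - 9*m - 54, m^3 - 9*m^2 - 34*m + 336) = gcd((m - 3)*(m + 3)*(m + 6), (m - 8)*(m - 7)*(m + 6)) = m + 6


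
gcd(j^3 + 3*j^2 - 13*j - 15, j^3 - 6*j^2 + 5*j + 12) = j^2 - 2*j - 3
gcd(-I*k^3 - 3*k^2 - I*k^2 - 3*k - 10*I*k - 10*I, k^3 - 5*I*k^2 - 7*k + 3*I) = 1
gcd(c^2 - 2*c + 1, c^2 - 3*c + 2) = c - 1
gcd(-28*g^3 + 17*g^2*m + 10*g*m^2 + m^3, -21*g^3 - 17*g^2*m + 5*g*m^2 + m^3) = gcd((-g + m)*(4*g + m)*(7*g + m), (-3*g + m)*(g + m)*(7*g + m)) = 7*g + m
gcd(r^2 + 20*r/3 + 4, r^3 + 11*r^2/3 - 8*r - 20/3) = r + 2/3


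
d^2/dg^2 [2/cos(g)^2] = 4*(2 - cos(2*g))/cos(g)^4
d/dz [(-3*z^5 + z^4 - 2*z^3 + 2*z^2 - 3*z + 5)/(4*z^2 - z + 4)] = (-36*z^6 + 20*z^5 - 71*z^4 + 20*z^3 - 14*z^2 - 24*z - 7)/(16*z^4 - 8*z^3 + 33*z^2 - 8*z + 16)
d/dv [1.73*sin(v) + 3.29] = 1.73*cos(v)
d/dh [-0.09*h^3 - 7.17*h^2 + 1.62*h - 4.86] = -0.27*h^2 - 14.34*h + 1.62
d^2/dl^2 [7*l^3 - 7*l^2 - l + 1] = 42*l - 14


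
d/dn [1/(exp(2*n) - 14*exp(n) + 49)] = 2*(7 - exp(n))*exp(n)/(exp(2*n) - 14*exp(n) + 49)^2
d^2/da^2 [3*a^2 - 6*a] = 6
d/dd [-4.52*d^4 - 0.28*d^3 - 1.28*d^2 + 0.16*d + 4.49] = -18.08*d^3 - 0.84*d^2 - 2.56*d + 0.16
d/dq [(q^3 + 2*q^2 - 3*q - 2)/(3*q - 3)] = (2*q^3 - q^2 - 4*q + 5)/(3*(q^2 - 2*q + 1))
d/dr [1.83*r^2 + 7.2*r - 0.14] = 3.66*r + 7.2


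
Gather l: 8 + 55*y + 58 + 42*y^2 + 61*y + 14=42*y^2 + 116*y + 80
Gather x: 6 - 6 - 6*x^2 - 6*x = -6*x^2 - 6*x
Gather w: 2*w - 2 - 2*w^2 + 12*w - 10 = -2*w^2 + 14*w - 12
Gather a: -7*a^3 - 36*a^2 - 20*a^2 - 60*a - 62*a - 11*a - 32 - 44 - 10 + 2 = -7*a^3 - 56*a^2 - 133*a - 84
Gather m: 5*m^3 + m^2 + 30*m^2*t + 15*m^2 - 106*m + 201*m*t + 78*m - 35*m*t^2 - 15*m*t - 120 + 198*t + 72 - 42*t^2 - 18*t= 5*m^3 + m^2*(30*t + 16) + m*(-35*t^2 + 186*t - 28) - 42*t^2 + 180*t - 48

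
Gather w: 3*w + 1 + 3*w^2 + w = 3*w^2 + 4*w + 1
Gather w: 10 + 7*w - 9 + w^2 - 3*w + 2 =w^2 + 4*w + 3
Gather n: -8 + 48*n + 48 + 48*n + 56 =96*n + 96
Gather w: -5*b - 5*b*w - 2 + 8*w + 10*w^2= -5*b + 10*w^2 + w*(8 - 5*b) - 2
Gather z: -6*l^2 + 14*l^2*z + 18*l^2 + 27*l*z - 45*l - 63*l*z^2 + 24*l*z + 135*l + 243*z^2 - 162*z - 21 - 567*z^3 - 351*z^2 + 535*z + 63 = 12*l^2 + 90*l - 567*z^3 + z^2*(-63*l - 108) + z*(14*l^2 + 51*l + 373) + 42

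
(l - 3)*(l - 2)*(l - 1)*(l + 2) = l^4 - 4*l^3 - l^2 + 16*l - 12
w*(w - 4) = w^2 - 4*w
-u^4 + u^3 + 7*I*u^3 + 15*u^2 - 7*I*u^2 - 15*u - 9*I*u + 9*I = (u - 3*I)^2*(I*u + 1)*(I*u - I)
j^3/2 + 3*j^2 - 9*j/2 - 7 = (j/2 + 1/2)*(j - 2)*(j + 7)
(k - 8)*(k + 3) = k^2 - 5*k - 24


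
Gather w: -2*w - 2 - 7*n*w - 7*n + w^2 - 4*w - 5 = -7*n + w^2 + w*(-7*n - 6) - 7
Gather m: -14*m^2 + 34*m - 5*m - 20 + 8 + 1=-14*m^2 + 29*m - 11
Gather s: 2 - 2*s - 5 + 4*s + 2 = 2*s - 1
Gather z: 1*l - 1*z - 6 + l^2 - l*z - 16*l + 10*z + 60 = l^2 - 15*l + z*(9 - l) + 54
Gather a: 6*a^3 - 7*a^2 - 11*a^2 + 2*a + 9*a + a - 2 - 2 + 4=6*a^3 - 18*a^2 + 12*a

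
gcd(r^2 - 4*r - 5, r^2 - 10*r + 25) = r - 5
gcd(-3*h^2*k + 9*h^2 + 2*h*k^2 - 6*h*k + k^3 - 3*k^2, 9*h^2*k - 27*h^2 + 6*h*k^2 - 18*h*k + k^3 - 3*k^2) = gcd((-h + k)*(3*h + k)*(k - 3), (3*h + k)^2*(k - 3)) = 3*h*k - 9*h + k^2 - 3*k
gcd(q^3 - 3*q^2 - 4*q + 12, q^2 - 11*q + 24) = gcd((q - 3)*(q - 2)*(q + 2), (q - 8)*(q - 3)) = q - 3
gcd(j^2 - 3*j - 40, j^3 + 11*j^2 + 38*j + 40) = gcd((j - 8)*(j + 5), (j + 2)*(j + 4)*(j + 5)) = j + 5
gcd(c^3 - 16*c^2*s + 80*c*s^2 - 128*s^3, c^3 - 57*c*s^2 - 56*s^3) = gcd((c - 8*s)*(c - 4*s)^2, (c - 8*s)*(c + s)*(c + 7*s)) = -c + 8*s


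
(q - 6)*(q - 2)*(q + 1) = q^3 - 7*q^2 + 4*q + 12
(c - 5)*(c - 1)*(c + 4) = c^3 - 2*c^2 - 19*c + 20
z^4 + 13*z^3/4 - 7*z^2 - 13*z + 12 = (z - 2)*(z - 3/4)*(z + 2)*(z + 4)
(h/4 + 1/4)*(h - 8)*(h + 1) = h^3/4 - 3*h^2/2 - 15*h/4 - 2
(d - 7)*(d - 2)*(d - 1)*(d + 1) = d^4 - 9*d^3 + 13*d^2 + 9*d - 14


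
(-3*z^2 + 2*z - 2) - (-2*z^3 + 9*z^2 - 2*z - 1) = 2*z^3 - 12*z^2 + 4*z - 1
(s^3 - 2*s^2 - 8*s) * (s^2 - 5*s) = s^5 - 7*s^4 + 2*s^3 + 40*s^2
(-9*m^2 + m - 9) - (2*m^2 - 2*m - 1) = -11*m^2 + 3*m - 8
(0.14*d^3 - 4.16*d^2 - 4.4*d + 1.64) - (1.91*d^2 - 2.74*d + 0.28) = 0.14*d^3 - 6.07*d^2 - 1.66*d + 1.36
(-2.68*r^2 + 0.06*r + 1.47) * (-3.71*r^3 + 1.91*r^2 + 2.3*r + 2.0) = 9.9428*r^5 - 5.3414*r^4 - 11.5031*r^3 - 2.4143*r^2 + 3.501*r + 2.94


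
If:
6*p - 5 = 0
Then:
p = 5/6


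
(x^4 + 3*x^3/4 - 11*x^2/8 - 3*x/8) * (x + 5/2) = x^5 + 13*x^4/4 + x^3/2 - 61*x^2/16 - 15*x/16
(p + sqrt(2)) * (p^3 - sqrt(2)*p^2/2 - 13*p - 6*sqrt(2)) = p^4 + sqrt(2)*p^3/2 - 14*p^2 - 19*sqrt(2)*p - 12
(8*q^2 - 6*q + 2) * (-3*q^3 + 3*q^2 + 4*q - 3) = -24*q^5 + 42*q^4 + 8*q^3 - 42*q^2 + 26*q - 6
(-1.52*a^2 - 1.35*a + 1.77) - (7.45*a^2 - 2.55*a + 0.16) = -8.97*a^2 + 1.2*a + 1.61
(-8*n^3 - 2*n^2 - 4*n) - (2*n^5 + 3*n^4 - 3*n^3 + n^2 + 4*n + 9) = -2*n^5 - 3*n^4 - 5*n^3 - 3*n^2 - 8*n - 9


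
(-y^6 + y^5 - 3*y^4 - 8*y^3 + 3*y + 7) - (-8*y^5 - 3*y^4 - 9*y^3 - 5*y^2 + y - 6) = -y^6 + 9*y^5 + y^3 + 5*y^2 + 2*y + 13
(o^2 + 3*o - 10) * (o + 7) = o^3 + 10*o^2 + 11*o - 70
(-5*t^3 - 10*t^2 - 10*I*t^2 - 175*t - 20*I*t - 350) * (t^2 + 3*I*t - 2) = -5*t^5 - 10*t^4 - 25*I*t^4 - 135*t^3 - 50*I*t^3 - 270*t^2 - 505*I*t^2 + 350*t - 1010*I*t + 700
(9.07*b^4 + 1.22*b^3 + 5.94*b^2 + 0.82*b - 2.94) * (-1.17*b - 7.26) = -10.6119*b^5 - 67.2756*b^4 - 15.807*b^3 - 44.0838*b^2 - 2.5134*b + 21.3444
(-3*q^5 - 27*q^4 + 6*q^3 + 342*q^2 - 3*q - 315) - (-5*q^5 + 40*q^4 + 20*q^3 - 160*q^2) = 2*q^5 - 67*q^4 - 14*q^3 + 502*q^2 - 3*q - 315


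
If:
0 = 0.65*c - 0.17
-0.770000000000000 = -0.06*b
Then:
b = 12.83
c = 0.26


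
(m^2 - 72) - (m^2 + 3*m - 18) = -3*m - 54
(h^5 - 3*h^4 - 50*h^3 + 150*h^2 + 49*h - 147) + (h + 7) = h^5 - 3*h^4 - 50*h^3 + 150*h^2 + 50*h - 140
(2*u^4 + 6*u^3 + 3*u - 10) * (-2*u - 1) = -4*u^5 - 14*u^4 - 6*u^3 - 6*u^2 + 17*u + 10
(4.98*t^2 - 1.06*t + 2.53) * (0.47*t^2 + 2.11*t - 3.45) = 2.3406*t^4 + 10.0096*t^3 - 18.2285*t^2 + 8.9953*t - 8.7285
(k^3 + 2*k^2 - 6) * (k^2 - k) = k^5 + k^4 - 2*k^3 - 6*k^2 + 6*k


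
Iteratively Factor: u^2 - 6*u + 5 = (u - 1)*(u - 5)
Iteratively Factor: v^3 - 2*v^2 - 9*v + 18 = (v - 2)*(v^2 - 9) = (v - 2)*(v + 3)*(v - 3)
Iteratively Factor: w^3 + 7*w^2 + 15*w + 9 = (w + 3)*(w^2 + 4*w + 3) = (w + 1)*(w + 3)*(w + 3)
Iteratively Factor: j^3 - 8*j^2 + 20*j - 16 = (j - 2)*(j^2 - 6*j + 8) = (j - 2)^2*(j - 4)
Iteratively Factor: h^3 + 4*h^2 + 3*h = (h)*(h^2 + 4*h + 3) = h*(h + 3)*(h + 1)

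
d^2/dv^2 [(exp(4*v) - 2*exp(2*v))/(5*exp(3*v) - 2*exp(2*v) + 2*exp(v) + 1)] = (25*exp(8*v) - 30*exp(7*v) - 14*exp(6*v) - 69*exp(5*v) + 132*exp(4*v) + 168*exp(3*v) - 8*exp(2*v) - 12*exp(v) - 8)*exp(2*v)/(125*exp(9*v) - 150*exp(8*v) + 210*exp(7*v) - 53*exp(6*v) + 24*exp(5*v) + 48*exp(4*v) - exp(3*v) + 6*exp(2*v) + 6*exp(v) + 1)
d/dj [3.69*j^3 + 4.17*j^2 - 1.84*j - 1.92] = 11.07*j^2 + 8.34*j - 1.84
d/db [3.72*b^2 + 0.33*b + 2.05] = 7.44*b + 0.33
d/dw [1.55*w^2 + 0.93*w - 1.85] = 3.1*w + 0.93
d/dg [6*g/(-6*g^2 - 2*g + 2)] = 3*(3*g^2 + 1)/(9*g^4 + 6*g^3 - 5*g^2 - 2*g + 1)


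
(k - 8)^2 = k^2 - 16*k + 64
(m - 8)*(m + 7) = m^2 - m - 56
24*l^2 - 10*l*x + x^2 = (-6*l + x)*(-4*l + x)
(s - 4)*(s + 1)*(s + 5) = s^3 + 2*s^2 - 19*s - 20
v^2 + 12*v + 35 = (v + 5)*(v + 7)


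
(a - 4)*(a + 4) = a^2 - 16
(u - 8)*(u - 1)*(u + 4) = u^3 - 5*u^2 - 28*u + 32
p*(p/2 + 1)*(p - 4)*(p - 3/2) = p^4/2 - 7*p^3/4 - 5*p^2/2 + 6*p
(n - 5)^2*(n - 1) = n^3 - 11*n^2 + 35*n - 25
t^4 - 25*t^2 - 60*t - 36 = (t - 6)*(t + 1)*(t + 2)*(t + 3)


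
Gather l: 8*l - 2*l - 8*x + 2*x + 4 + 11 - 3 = 6*l - 6*x + 12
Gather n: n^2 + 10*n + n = n^2 + 11*n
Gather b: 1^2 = 1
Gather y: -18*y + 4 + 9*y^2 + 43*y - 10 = 9*y^2 + 25*y - 6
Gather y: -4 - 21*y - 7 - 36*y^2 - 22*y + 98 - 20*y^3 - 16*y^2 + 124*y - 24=-20*y^3 - 52*y^2 + 81*y + 63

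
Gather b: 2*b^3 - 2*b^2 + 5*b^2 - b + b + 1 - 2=2*b^3 + 3*b^2 - 1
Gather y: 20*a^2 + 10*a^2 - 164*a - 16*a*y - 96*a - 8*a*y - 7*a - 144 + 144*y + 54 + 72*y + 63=30*a^2 - 267*a + y*(216 - 24*a) - 27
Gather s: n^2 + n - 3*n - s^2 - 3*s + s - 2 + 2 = n^2 - 2*n - s^2 - 2*s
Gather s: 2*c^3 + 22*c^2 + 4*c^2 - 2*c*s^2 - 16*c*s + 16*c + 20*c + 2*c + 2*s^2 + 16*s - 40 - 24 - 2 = 2*c^3 + 26*c^2 + 38*c + s^2*(2 - 2*c) + s*(16 - 16*c) - 66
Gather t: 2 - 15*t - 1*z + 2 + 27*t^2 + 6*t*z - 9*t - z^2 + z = 27*t^2 + t*(6*z - 24) - z^2 + 4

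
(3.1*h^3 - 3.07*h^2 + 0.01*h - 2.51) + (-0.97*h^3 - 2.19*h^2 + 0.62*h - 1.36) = 2.13*h^3 - 5.26*h^2 + 0.63*h - 3.87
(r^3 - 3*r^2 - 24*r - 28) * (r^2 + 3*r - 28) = r^5 - 61*r^3 - 16*r^2 + 588*r + 784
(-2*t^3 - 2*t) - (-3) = -2*t^3 - 2*t + 3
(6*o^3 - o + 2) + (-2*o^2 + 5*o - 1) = 6*o^3 - 2*o^2 + 4*o + 1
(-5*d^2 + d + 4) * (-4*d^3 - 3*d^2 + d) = 20*d^5 + 11*d^4 - 24*d^3 - 11*d^2 + 4*d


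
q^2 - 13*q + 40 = (q - 8)*(q - 5)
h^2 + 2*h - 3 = (h - 1)*(h + 3)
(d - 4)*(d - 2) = d^2 - 6*d + 8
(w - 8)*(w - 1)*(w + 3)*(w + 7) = w^4 + w^3 - 61*w^2 - 109*w + 168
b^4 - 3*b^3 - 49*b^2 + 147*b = b*(b - 7)*(b - 3)*(b + 7)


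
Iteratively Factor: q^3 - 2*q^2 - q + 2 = (q - 2)*(q^2 - 1) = (q - 2)*(q - 1)*(q + 1)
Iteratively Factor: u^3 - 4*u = (u)*(u^2 - 4) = u*(u - 2)*(u + 2)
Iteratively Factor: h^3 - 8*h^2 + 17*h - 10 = (h - 1)*(h^2 - 7*h + 10) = (h - 2)*(h - 1)*(h - 5)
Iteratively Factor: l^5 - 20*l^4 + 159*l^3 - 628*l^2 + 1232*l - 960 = (l - 4)*(l^4 - 16*l^3 + 95*l^2 - 248*l + 240) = (l - 4)^2*(l^3 - 12*l^2 + 47*l - 60) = (l - 5)*(l - 4)^2*(l^2 - 7*l + 12) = (l - 5)*(l - 4)^3*(l - 3)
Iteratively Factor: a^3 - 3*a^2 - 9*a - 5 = (a - 5)*(a^2 + 2*a + 1) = (a - 5)*(a + 1)*(a + 1)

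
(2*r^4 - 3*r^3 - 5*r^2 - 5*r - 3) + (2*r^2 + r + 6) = 2*r^4 - 3*r^3 - 3*r^2 - 4*r + 3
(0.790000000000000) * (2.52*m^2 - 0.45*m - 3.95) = 1.9908*m^2 - 0.3555*m - 3.1205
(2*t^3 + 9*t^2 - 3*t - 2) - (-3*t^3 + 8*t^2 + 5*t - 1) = 5*t^3 + t^2 - 8*t - 1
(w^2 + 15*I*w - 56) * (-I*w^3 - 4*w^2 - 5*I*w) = -I*w^5 + 11*w^4 - 9*I*w^3 + 299*w^2 + 280*I*w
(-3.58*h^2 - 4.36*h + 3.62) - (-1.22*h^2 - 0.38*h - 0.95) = -2.36*h^2 - 3.98*h + 4.57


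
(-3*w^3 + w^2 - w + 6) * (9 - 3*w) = 9*w^4 - 30*w^3 + 12*w^2 - 27*w + 54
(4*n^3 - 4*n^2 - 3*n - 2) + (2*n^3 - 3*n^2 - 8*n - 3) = 6*n^3 - 7*n^2 - 11*n - 5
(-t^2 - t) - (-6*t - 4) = -t^2 + 5*t + 4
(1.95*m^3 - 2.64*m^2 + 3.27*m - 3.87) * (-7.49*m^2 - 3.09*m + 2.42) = -14.6055*m^5 + 13.7481*m^4 - 11.6157*m^3 + 12.4932*m^2 + 19.8717*m - 9.3654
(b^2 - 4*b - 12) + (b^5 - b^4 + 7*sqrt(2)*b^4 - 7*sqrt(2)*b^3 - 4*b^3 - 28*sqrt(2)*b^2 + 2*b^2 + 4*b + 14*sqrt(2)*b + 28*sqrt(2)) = b^5 - b^4 + 7*sqrt(2)*b^4 - 7*sqrt(2)*b^3 - 4*b^3 - 28*sqrt(2)*b^2 + 3*b^2 + 14*sqrt(2)*b - 12 + 28*sqrt(2)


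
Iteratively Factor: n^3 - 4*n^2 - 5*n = (n + 1)*(n^2 - 5*n) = (n - 5)*(n + 1)*(n)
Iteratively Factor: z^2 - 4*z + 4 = (z - 2)*(z - 2)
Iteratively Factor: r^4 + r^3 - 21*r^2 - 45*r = (r - 5)*(r^3 + 6*r^2 + 9*r) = r*(r - 5)*(r^2 + 6*r + 9) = r*(r - 5)*(r + 3)*(r + 3)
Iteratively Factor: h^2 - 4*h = (h - 4)*(h)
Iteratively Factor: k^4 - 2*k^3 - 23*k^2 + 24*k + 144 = (k + 3)*(k^3 - 5*k^2 - 8*k + 48) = (k + 3)^2*(k^2 - 8*k + 16) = (k - 4)*(k + 3)^2*(k - 4)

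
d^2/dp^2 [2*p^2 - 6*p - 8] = 4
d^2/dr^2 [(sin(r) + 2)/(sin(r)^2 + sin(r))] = (-sin(r) - 6 + 2/sin(r) + 8/sin(r)^2 + 4/sin(r)^3)/(sin(r) + 1)^2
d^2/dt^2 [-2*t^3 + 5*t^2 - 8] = 10 - 12*t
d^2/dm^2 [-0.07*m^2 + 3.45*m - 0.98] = -0.140000000000000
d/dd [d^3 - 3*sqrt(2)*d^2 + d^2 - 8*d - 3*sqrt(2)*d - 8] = 3*d^2 - 6*sqrt(2)*d + 2*d - 8 - 3*sqrt(2)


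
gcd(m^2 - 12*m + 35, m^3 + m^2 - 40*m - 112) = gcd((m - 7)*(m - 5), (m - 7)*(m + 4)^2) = m - 7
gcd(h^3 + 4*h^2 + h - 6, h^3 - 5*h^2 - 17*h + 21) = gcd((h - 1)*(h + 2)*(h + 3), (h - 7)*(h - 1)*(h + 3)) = h^2 + 2*h - 3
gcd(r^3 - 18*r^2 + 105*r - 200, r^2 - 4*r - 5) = r - 5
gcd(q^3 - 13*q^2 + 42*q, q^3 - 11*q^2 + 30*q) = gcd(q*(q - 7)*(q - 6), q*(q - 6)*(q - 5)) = q^2 - 6*q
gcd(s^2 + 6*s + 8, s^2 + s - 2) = s + 2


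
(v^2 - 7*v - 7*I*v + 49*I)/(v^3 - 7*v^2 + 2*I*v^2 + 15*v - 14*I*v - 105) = (v - 7*I)/(v^2 + 2*I*v + 15)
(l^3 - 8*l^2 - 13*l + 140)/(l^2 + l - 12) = (l^2 - 12*l + 35)/(l - 3)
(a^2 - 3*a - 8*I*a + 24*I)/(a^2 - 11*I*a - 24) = (a - 3)/(a - 3*I)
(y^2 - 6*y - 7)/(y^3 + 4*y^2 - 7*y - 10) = (y - 7)/(y^2 + 3*y - 10)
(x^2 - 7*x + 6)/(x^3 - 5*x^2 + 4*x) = (x - 6)/(x*(x - 4))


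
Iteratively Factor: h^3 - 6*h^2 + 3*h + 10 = (h - 5)*(h^2 - h - 2) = (h - 5)*(h + 1)*(h - 2)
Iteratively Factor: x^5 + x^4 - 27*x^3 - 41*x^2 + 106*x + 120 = (x - 5)*(x^4 + 6*x^3 + 3*x^2 - 26*x - 24) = (x - 5)*(x + 4)*(x^3 + 2*x^2 - 5*x - 6) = (x - 5)*(x + 3)*(x + 4)*(x^2 - x - 2) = (x - 5)*(x - 2)*(x + 3)*(x + 4)*(x + 1)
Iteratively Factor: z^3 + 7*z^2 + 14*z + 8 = (z + 2)*(z^2 + 5*z + 4) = (z + 2)*(z + 4)*(z + 1)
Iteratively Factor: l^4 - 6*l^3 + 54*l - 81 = (l - 3)*(l^3 - 3*l^2 - 9*l + 27) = (l - 3)*(l + 3)*(l^2 - 6*l + 9) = (l - 3)^2*(l + 3)*(l - 3)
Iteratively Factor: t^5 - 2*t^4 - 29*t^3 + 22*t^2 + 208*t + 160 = (t + 4)*(t^4 - 6*t^3 - 5*t^2 + 42*t + 40) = (t + 2)*(t + 4)*(t^3 - 8*t^2 + 11*t + 20) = (t - 4)*(t + 2)*(t + 4)*(t^2 - 4*t - 5) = (t - 5)*(t - 4)*(t + 2)*(t + 4)*(t + 1)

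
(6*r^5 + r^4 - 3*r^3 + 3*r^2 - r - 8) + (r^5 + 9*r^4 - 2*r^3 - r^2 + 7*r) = 7*r^5 + 10*r^4 - 5*r^3 + 2*r^2 + 6*r - 8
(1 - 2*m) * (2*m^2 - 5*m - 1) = -4*m^3 + 12*m^2 - 3*m - 1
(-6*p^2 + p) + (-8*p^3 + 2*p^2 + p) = -8*p^3 - 4*p^2 + 2*p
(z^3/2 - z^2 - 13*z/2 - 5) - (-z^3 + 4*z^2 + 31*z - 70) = 3*z^3/2 - 5*z^2 - 75*z/2 + 65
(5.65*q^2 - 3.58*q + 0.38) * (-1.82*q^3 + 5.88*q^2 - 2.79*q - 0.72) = -10.283*q^5 + 39.7376*q^4 - 37.5055*q^3 + 8.1546*q^2 + 1.5174*q - 0.2736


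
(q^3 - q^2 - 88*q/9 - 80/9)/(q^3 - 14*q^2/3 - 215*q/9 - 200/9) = (3*q^2 - 8*q - 16)/(3*q^2 - 19*q - 40)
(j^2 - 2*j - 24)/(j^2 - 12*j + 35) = (j^2 - 2*j - 24)/(j^2 - 12*j + 35)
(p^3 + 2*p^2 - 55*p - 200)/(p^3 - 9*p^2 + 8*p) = (p^2 + 10*p + 25)/(p*(p - 1))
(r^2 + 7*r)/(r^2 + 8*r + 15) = r*(r + 7)/(r^2 + 8*r + 15)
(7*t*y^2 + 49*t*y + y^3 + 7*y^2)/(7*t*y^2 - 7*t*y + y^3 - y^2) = (y + 7)/(y - 1)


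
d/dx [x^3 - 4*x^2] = x*(3*x - 8)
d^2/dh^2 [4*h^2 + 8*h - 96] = 8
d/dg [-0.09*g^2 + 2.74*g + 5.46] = 2.74 - 0.18*g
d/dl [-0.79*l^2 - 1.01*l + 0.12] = -1.58*l - 1.01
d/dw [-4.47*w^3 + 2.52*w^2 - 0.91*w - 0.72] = -13.41*w^2 + 5.04*w - 0.91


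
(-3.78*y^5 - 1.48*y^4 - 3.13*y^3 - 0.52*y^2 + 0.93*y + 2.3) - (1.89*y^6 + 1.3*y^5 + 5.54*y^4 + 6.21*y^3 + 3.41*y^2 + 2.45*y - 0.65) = -1.89*y^6 - 5.08*y^5 - 7.02*y^4 - 9.34*y^3 - 3.93*y^2 - 1.52*y + 2.95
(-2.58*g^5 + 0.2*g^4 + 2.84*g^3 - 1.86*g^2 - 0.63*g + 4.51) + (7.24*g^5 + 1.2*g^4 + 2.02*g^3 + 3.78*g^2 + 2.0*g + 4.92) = 4.66*g^5 + 1.4*g^4 + 4.86*g^3 + 1.92*g^2 + 1.37*g + 9.43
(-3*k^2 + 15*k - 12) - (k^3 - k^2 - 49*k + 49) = -k^3 - 2*k^2 + 64*k - 61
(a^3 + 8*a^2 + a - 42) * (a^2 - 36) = a^5 + 8*a^4 - 35*a^3 - 330*a^2 - 36*a + 1512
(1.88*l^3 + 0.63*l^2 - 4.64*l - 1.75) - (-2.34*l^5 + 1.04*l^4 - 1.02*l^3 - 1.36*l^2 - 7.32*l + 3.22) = 2.34*l^5 - 1.04*l^4 + 2.9*l^3 + 1.99*l^2 + 2.68*l - 4.97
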